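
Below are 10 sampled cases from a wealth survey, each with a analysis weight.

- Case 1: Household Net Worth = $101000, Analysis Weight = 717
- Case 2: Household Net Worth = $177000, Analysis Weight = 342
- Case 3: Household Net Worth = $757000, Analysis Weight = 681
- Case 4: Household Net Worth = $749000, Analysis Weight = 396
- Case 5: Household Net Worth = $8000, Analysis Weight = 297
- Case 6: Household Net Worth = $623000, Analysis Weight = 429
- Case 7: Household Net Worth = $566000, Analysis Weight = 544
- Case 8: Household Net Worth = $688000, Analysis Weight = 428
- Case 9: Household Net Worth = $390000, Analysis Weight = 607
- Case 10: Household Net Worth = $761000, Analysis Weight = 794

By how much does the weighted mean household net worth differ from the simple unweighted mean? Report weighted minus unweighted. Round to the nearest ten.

25750

Unweighted sum = 4820000
Unweighted mean = 4820000 / 10 = 482000
Weighted sum = 101000×717 + 177000×342 + 757000×681 + 749000×396 + 8000×297 + 623000×429 + 566000×544 + 688000×428 + 390000×607 + 761000×794
  = 72417000 + 60534000 + 515517000 + 296604000 + 2376000 + 267267000 + 307904000 + 294464000 + 236730000 + 604234000 = 2658047000
Sum of weights = 717 + 342 + 681 + 396 + 297 + 429 + 544 + 428 + 607 + 794 = 5235
Weighted mean = 2658047000 / 5235 = 507745.37
Difference (weighted minus unweighted) = 25745.368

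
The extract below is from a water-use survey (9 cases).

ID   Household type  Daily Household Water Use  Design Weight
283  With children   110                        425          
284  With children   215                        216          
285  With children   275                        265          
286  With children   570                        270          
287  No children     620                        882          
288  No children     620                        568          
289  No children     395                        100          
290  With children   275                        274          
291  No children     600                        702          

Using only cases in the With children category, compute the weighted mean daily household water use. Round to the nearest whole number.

273

With children rows: 283, 284, 285, 286, 290
Weighted sum = 110×425 + 215×216 + 275×265 + 570×270 + 275×274
  = 46750 + 46440 + 72875 + 153900 + 75350 = 395315
Sum of weights = 425 + 216 + 265 + 270 + 274 = 1450
Weighted mean = 395315 / 1450 = 272.63103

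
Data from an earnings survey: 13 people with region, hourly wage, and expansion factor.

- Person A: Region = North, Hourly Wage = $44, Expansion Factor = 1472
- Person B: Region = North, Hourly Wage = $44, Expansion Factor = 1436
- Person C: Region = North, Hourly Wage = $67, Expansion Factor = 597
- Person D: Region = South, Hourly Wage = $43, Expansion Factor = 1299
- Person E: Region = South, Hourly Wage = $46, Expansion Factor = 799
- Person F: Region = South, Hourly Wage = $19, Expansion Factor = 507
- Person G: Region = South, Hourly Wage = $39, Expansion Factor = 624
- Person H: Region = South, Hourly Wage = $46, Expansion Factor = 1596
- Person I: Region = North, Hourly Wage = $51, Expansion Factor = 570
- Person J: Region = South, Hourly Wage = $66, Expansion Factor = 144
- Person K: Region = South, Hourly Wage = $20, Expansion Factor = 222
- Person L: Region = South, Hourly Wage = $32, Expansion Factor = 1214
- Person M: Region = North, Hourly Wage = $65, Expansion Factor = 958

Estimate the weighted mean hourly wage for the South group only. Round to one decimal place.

39.5

South rows: D, E, F, G, H, J, K, L
Weighted sum = 43×1299 + 46×799 + 19×507 + 39×624 + 46×1596 + 66×144 + 20×222 + 32×1214
  = 55857 + 36754 + 9633 + 24336 + 73416 + 9504 + 4440 + 38848 = 252788
Sum of weights = 1299 + 799 + 507 + 624 + 1596 + 144 + 222 + 1214 = 6405
Weighted mean = 252788 / 6405 = 39.467291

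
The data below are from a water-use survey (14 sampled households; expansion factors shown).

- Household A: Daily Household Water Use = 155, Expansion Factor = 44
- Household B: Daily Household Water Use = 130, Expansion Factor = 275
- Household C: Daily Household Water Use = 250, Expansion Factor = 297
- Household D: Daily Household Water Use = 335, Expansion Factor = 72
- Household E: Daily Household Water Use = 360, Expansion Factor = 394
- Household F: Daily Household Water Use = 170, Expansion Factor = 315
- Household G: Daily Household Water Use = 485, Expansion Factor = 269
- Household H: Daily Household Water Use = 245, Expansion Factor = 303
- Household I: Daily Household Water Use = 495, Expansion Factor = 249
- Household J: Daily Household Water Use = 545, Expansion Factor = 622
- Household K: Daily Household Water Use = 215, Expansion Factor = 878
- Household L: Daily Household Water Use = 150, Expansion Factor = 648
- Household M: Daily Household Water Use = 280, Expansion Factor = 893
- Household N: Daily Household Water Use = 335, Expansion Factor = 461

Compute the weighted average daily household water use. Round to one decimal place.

Weighted sum = 1693720
Sum of weights = 5720
Weighted mean = 1693720 / 5720 = 296.1049

296.1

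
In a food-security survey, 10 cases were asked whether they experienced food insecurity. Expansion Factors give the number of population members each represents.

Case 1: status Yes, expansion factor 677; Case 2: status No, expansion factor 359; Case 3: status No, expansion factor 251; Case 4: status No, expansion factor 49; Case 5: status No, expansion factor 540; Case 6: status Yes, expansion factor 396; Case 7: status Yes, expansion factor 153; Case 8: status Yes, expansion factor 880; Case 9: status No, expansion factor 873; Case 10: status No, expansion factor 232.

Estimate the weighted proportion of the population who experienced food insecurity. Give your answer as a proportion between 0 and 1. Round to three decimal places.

0.478

Sum of weights for 'Yes' = 677 + 396 + 153 + 880 = 2106
Total weight = 677 + 359 + 251 + 49 + 540 + 396 + 153 + 880 + 873 + 232 = 4410
Weighted proportion = 2106 / 4410 = 0.47755102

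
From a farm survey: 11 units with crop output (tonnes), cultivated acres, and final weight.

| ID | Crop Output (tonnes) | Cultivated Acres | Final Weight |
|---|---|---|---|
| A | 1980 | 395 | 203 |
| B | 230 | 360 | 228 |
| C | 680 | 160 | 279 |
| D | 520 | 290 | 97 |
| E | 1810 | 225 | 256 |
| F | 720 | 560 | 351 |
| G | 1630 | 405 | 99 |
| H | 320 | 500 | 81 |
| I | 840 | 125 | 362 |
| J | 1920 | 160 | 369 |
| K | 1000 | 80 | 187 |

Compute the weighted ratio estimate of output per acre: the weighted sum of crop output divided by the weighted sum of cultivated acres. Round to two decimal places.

4.06

Σ wᵢ·y = 1980×203 + 230×228 + 680×279 + 520×97 + 1810×256 + 720×351 + 1630×99 + 320×81 + 840×362 + 1920×369 + 1000×187
  = 401940 + 52440 + 189720 + 50440 + 463360 + 252720 + 161370 + 25920 + 304080 + 708480 + 187000 = 2797470
Σ wᵢ·x = 395×203 + 360×228 + 160×279 + 290×97 + 225×256 + 560×351 + 405×99 + 500×81 + 125×362 + 160×369 + 80×187
  = 689040
Ratio = 2797470 / 689040 = 4.059953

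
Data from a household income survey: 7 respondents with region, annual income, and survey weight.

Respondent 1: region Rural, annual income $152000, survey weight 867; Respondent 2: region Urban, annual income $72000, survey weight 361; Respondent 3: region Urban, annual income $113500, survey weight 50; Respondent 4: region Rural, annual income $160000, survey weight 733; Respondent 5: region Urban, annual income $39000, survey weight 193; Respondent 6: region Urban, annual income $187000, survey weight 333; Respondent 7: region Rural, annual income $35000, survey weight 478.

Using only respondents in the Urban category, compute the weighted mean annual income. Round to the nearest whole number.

Urban rows: 2, 3, 5, 6
Weighted sum = 72000×361 + 113500×50 + 39000×193 + 187000×333
  = 25992000 + 5675000 + 7527000 + 62271000 = 101465000
Sum of weights = 361 + 50 + 193 + 333 = 937
Weighted mean = 101465000 / 937 = 108287.09

108287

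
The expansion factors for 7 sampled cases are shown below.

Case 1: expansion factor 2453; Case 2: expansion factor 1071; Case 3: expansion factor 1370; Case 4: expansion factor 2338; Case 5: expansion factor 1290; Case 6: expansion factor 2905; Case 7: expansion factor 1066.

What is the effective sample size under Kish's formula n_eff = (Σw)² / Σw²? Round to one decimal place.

6.1

Σ wᵢ = 2453 + 1071 + 1370 + 2338 + 1290 + 2905 + 1066 = 12493
Σ wᵢ² = 6017209 + 1147041 + 1876900 + 5466244 + 1664100 + 8439025 + 1136356 = 25746875
n_eff = 12493² / 25746875 = 156075049 / 25746875 = 6.0619026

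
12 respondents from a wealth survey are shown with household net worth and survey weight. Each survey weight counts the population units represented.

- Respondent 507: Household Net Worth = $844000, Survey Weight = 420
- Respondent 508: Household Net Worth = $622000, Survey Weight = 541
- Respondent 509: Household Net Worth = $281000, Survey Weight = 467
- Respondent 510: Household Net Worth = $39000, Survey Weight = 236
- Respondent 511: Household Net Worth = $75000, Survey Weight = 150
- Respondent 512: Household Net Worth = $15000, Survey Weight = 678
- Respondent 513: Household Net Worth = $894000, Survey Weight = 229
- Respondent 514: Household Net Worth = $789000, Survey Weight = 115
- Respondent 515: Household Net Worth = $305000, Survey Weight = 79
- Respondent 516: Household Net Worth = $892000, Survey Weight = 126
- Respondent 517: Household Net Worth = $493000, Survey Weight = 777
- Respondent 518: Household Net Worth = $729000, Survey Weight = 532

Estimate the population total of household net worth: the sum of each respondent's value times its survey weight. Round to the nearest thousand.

2055670000

Weighted total = 844000×420 + 622000×541 + 281000×467 + 39000×236 + 75000×150 + 15000×678 + 894000×229 + 789000×115 + 305000×79 + 892000×126 + 493000×777 + 729000×532
  = 354480000 + 336502000 + 131227000 + 9204000 + 11250000 + 10170000 + 204726000 + 90735000 + 24095000 + 112392000 + 383061000 + 387828000 = 2055670000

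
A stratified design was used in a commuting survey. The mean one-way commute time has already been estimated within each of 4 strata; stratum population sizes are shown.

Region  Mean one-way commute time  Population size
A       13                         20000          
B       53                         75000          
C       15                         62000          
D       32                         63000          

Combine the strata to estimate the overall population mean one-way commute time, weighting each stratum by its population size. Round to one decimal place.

Σ Nₕ·x̄ₕ = 13×20000 + 53×75000 + 15×62000 + 32×63000
  = 7181000
Σ Nₕ = 20000 + 75000 + 62000 + 63000 = 220000
Overall mean = 7181000 / 220000 = 32.640909

32.6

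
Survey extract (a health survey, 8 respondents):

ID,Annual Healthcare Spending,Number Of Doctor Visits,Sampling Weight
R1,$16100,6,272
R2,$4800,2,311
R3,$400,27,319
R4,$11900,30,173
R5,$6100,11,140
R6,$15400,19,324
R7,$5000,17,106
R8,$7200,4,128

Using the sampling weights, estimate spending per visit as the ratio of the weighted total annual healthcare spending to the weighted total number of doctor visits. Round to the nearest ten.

Σ wᵢ·y = 16100×272 + 4800×311 + 400×319 + 11900×173 + 6100×140 + 15400×324 + 5000×106 + 7200×128
  = 4379200 + 1492800 + 127600 + 2058700 + 854000 + 4989600 + 530000 + 921600 = 15353500
Σ wᵢ·x = 6×272 + 2×311 + 27×319 + 30×173 + 11×140 + 19×324 + 17×106 + 4×128
  = 1632 + 622 + 8613 + 5190 + 1540 + 6156 + 1802 + 512 = 26067
Ratio = 15353500 / 26067 = 589.00142

590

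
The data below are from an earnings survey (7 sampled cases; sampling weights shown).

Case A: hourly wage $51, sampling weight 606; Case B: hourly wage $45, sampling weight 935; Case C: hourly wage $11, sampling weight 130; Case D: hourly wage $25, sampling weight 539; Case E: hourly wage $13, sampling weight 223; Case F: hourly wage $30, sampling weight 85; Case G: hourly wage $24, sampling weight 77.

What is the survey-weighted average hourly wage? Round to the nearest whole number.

37

Weighted sum = 95183
Sum of weights = 606 + 935 + 130 + 539 + 223 + 85 + 77 = 2595
Weighted mean = 95183 / 2595 = 36.679383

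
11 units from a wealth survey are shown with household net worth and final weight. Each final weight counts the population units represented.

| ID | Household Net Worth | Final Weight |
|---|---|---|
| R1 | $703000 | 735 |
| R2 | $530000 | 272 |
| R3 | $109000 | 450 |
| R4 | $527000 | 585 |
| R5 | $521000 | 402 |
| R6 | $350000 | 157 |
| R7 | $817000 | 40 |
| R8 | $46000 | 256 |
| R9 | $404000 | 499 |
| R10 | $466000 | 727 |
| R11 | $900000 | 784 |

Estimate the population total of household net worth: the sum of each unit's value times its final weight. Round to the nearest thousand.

2573036000

Weighted total = 703000×735 + 530000×272 + 109000×450 + 527000×585 + 521000×402 + 350000×157 + 817000×40 + 46000×256 + 404000×499 + 466000×727 + 900000×784
  = 516705000 + 144160000 + 49050000 + 308295000 + 209442000 + 54950000 + 32680000 + 11776000 + 201596000 + 338782000 + 705600000 = 2573036000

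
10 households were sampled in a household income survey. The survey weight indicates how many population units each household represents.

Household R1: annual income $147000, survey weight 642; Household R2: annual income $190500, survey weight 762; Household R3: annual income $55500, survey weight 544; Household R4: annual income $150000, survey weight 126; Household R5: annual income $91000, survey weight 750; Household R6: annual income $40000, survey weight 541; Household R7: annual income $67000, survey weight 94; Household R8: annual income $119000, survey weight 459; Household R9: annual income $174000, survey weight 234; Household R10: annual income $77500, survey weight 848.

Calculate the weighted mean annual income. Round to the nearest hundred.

109200

Weighted sum = 147000×642 + 190500×762 + 55500×544 + 150000×126 + 91000×750 + 40000×541 + 67000×94 + 119000×459 + 174000×234 + 77500×848
  = 94374000 + 145161000 + 30192000 + 18900000 + 68250000 + 21640000 + 6298000 + 54621000 + 40716000 + 65720000 = 545872000
Sum of weights = 642 + 762 + 544 + 126 + 750 + 541 + 94 + 459 + 234 + 848 = 5000
Weighted mean = 545872000 / 5000 = 109174.4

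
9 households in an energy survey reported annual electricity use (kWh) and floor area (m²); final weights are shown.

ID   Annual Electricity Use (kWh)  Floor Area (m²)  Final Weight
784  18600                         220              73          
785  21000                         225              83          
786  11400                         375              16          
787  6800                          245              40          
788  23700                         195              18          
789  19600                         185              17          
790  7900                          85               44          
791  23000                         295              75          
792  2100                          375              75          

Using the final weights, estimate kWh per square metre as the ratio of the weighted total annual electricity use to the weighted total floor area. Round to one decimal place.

58.9

Σ wᵢ·y = 6545100
Σ wᵢ·x = 220×73 + 225×83 + 375×16 + 245×40 + 195×18 + 185×17 + 85×44 + 295×75 + 375×75
  = 16060 + 18675 + 6000 + 9800 + 3510 + 3145 + 3740 + 22125 + 28125 = 111180
Ratio = 6545100 / 111180 = 58.869401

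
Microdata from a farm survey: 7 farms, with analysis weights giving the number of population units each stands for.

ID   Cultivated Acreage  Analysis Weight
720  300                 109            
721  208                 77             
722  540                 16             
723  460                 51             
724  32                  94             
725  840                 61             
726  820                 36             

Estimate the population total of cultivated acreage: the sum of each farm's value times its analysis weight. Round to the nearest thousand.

Weighted total = 300×109 + 208×77 + 540×16 + 460×51 + 32×94 + 840×61 + 820×36
  = 164584

165000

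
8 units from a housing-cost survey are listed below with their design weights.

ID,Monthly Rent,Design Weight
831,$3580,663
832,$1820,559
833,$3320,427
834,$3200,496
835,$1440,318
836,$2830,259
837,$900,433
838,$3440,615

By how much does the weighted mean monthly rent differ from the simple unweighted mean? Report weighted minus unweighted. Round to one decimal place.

110.7

Unweighted sum = 3580 + 1820 + 3320 + 3200 + 1440 + 2830 + 900 + 3440 = 20530
Unweighted mean = 20530 / 8 = 2566.25
Weighted sum = 3580×663 + 1820×559 + 3320×427 + 3200×496 + 1440×318 + 2830×259 + 900×433 + 3440×615
  = 2373540 + 1017380 + 1417640 + 1587200 + 457920 + 732970 + 389700 + 2115600 = 10091950
Sum of weights = 663 + 559 + 427 + 496 + 318 + 259 + 433 + 615 = 3770
Weighted mean = 10091950 / 3770 = 2676.9098
Difference (weighted minus unweighted) = 110.65981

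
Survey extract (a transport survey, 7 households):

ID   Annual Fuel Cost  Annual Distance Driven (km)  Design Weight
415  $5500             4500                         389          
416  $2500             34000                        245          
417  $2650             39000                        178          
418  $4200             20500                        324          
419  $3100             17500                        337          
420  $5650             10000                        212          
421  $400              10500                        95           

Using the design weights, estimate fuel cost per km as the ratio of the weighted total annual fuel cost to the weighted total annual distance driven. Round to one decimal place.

0.2

Σ wᵢ·y = 5500×389 + 2500×245 + 2650×178 + 4200×324 + 3100×337 + 5650×212 + 400×95
  = 6865000
Σ wᵢ·x = 4500×389 + 34000×245 + 39000×178 + 20500×324 + 17500×337 + 10000×212 + 10500×95
  = 1750500 + 8330000 + 6942000 + 6642000 + 5897500 + 2120000 + 997500 = 32679500
Ratio = 6865000 / 32679500 = 0.21007053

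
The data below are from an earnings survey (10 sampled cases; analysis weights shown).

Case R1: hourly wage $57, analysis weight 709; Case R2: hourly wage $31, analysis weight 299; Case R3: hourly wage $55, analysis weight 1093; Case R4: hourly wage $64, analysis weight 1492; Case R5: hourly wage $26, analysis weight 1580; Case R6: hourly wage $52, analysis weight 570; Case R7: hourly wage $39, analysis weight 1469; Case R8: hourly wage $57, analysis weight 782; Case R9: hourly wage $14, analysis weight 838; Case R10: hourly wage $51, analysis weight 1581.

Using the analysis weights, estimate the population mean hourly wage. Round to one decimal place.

Weighted sum = 470233
Sum of weights = 709 + 299 + 1093 + 1492 + 1580 + 570 + 1469 + 782 + 838 + 1581 = 10413
Weighted mean = 470233 / 10413 = 45.158264

45.2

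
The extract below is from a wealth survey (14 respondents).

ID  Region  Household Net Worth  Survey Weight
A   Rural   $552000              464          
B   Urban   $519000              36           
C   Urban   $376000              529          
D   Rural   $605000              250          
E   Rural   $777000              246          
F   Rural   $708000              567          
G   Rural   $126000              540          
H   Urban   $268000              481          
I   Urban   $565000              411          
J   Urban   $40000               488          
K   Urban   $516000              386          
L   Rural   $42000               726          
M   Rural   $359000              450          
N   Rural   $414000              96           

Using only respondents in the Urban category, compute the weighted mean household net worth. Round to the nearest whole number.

342088

Urban rows: B, C, H, I, J, K
Weighted sum = 519000×36 + 376000×529 + 268000×481 + 565000×411 + 40000×488 + 516000×386
  = 18684000 + 198904000 + 128908000 + 232215000 + 19520000 + 199176000 = 797407000
Sum of weights = 36 + 529 + 481 + 411 + 488 + 386 = 2331
Weighted mean = 797407000 / 2331 = 342087.95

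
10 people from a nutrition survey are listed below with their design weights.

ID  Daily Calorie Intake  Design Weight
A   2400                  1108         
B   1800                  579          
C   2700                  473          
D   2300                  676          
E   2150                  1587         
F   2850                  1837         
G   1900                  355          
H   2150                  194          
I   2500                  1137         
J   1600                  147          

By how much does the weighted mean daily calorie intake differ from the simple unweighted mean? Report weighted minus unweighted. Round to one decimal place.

156.0

Unweighted sum = 2400 + 1800 + 2700 + 2300 + 2150 + 2850 + 1900 + 2150 + 2500 + 1600 = 22350
Unweighted mean = 22350 / 10 = 2235
Weighted sum = 2400×1108 + 1800×579 + 2700×473 + 2300×676 + 2150×1587 + 2850×1837 + 1900×355 + 2150×194 + 2500×1137 + 1600×147
  = 2659200 + 1042200 + 1277100 + 1554800 + 3412050 + 5235450 + 674500 + 417100 + 2842500 + 235200 = 19350100
Sum of weights = 1108 + 579 + 473 + 676 + 1587 + 1837 + 355 + 194 + 1137 + 147 = 8093
Weighted mean = 19350100 / 8093 = 2390.9675
Difference (weighted minus unweighted) = 155.9675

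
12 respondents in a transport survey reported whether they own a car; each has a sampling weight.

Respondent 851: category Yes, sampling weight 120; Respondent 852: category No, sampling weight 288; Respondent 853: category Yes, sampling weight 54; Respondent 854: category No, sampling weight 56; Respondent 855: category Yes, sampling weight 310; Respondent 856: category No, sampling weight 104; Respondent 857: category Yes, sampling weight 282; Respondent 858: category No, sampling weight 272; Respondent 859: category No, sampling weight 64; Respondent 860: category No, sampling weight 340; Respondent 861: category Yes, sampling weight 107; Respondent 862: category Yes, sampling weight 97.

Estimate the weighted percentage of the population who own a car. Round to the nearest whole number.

Sum of weights for 'Yes' = 120 + 54 + 310 + 282 + 107 + 97 = 970
Total weight = 120 + 288 + 54 + 56 + 310 + 104 + 282 + 272 + 64 + 340 + 107 + 97 = 2094
Weighted proportion = 970 / 2094 = 0.46322827 → 46.322827%

46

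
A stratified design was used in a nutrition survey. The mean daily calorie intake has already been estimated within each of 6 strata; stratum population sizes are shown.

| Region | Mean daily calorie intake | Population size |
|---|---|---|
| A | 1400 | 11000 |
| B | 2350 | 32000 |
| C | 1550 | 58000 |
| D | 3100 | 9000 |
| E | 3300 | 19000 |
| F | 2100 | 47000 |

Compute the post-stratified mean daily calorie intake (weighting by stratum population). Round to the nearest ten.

Σ Nₕ·x̄ₕ = 1400×11000 + 2350×32000 + 1550×58000 + 3100×9000 + 3300×19000 + 2100×47000
  = 15400000 + 75200000 + 89900000 + 27900000 + 62700000 + 98700000 = 369800000
Σ Nₕ = 11000 + 32000 + 58000 + 9000 + 19000 + 47000 = 176000
Overall mean = 369800000 / 176000 = 2101.1364

2100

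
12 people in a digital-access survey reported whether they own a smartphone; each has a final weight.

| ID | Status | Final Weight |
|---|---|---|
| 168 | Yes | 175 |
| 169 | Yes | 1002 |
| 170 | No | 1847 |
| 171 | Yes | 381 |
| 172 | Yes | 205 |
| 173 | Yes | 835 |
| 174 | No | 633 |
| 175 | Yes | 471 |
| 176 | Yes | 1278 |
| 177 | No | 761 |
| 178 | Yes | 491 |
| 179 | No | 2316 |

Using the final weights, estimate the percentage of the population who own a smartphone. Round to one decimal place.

Sum of weights for 'Yes' = 175 + 1002 + 381 + 205 + 835 + 471 + 1278 + 491 = 4838
Total weight = 175 + 1002 + 1847 + 381 + 205 + 835 + 633 + 471 + 1278 + 761 + 491 + 2316 = 10395
Weighted proportion = 4838 / 10395 = 0.46541607 → 46.541607%

46.5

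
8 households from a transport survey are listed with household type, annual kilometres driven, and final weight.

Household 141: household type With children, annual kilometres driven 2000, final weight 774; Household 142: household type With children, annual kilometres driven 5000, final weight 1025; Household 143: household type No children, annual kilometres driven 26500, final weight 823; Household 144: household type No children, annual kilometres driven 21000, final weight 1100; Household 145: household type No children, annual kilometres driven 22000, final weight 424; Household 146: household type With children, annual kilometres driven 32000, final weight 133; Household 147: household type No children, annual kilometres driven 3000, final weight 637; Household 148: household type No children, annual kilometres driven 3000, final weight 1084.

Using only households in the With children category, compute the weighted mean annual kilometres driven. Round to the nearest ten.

With children rows: 141, 142, 146
Weighted sum = 2000×774 + 5000×1025 + 32000×133
  = 1548000 + 5125000 + 4256000 = 10929000
Sum of weights = 774 + 1025 + 133 = 1932
Weighted mean = 10929000 / 1932 = 5656.8323

5660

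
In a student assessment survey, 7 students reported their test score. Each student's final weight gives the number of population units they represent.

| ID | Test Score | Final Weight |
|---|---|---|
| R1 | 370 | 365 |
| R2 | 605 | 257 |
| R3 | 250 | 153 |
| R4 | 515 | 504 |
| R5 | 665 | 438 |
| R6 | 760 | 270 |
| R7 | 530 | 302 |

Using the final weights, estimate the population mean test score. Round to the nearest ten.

540

Weighted sum = 370×365 + 605×257 + 250×153 + 515×504 + 665×438 + 760×270 + 530×302
  = 135050 + 155485 + 38250 + 259560 + 291270 + 205200 + 160060 = 1244875
Sum of weights = 365 + 257 + 153 + 504 + 438 + 270 + 302 = 2289
Weighted mean = 1244875 / 2289 = 543.85103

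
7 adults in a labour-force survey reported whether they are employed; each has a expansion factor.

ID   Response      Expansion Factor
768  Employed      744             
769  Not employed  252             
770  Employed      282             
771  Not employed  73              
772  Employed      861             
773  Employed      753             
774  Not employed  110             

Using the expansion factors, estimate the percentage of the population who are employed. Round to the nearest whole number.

Sum of weights for 'Employed' = 744 + 282 + 861 + 753 = 2640
Total weight = 3075
Weighted proportion = 2640 / 3075 = 0.85853659 → 85.853659%

86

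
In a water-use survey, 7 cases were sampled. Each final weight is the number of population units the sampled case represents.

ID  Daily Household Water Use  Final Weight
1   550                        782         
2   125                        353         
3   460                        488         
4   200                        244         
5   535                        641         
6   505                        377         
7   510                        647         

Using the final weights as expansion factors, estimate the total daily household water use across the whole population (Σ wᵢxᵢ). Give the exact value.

1610795

Weighted total = 550×782 + 125×353 + 460×488 + 200×244 + 535×641 + 505×377 + 510×647
  = 430100 + 44125 + 224480 + 48800 + 342935 + 190385 + 329970 = 1610795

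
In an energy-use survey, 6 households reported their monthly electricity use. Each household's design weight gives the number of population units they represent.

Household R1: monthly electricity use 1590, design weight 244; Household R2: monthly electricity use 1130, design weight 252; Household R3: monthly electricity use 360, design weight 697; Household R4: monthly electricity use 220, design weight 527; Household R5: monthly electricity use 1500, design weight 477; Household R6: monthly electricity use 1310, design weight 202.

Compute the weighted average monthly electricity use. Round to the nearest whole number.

842

Weighted sum = 1590×244 + 1130×252 + 360×697 + 220×527 + 1500×477 + 1310×202
  = 2019700
Sum of weights = 244 + 252 + 697 + 527 + 477 + 202 = 2399
Weighted mean = 2019700 / 2399 = 841.89246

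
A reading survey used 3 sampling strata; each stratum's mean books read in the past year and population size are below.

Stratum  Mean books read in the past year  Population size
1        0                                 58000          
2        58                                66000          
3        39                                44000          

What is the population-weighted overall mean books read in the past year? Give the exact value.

33

Σ Nₕ·x̄ₕ = 0×58000 + 58×66000 + 39×44000
  = 0 + 3828000 + 1716000 = 5544000
Σ Nₕ = 168000
Overall mean = 5544000 / 168000 = 33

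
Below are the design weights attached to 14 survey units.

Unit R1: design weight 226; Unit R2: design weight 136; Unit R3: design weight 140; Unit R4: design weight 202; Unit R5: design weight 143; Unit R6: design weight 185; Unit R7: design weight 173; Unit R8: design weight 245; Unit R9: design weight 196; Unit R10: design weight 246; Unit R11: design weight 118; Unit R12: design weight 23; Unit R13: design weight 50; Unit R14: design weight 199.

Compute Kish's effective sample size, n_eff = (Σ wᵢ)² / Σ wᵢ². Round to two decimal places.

12.11

Σ wᵢ = 2282
Σ wᵢ² = 430090
n_eff = 2282² / 430090 = 5207524 / 430090 = 12.107987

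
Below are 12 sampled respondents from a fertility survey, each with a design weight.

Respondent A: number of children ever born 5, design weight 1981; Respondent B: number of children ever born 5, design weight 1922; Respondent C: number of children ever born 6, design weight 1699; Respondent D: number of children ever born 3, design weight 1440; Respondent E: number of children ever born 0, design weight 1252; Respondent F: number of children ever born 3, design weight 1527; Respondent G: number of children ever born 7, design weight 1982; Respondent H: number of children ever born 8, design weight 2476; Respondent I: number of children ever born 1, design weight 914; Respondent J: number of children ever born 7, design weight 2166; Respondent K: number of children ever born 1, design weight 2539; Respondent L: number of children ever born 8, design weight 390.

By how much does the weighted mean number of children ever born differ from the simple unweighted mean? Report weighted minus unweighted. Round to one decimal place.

0.1

Unweighted sum = 5 + 5 + 6 + 3 + 0 + 3 + 7 + 8 + 1 + 7 + 1 + 8 = 54
Unweighted mean = 54 / 12 = 4.5
Weighted sum = 5×1981 + 5×1922 + 6×1699 + 3×1440 + 0×1252 + 3×1527 + 7×1982 + 8×2476 + 1×914 + 7×2166 + 1×2539 + 8×390
  = 9905 + 9610 + 10194 + 4320 + 0 + 4581 + 13874 + 19808 + 914 + 15162 + 2539 + 3120 = 94027
Sum of weights = 1981 + 1922 + 1699 + 1440 + 1252 + 1527 + 1982 + 2476 + 914 + 2166 + 2539 + 390 = 20288
Weighted mean = 94027 / 20288 = 4.6346116
Difference (weighted minus unweighted) = 0.13461159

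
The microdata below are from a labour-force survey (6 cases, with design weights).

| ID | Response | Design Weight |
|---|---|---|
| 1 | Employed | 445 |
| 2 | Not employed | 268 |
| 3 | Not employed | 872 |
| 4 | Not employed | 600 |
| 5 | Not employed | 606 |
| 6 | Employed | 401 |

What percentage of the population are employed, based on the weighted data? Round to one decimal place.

26.5

Sum of weights for 'Employed' = 445 + 401 = 846
Total weight = 445 + 268 + 872 + 600 + 606 + 401 = 3192
Weighted proportion = 846 / 3192 = 0.26503759 → 26.503759%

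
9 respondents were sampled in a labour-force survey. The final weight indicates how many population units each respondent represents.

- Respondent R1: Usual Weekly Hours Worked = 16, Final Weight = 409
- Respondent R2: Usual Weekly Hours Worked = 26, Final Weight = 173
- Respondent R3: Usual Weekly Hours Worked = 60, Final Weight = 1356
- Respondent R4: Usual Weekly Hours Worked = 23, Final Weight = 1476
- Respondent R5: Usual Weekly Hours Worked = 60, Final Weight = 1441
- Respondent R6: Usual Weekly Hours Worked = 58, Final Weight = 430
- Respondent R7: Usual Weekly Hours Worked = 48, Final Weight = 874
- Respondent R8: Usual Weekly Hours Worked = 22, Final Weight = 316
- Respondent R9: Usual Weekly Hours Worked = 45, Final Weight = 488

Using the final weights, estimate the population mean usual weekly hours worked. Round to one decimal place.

Weighted sum = 16×409 + 26×173 + 60×1356 + 23×1476 + 60×1441 + 58×430 + 48×874 + 22×316 + 45×488
  = 6544 + 4498 + 81360 + 33948 + 86460 + 24940 + 41952 + 6952 + 21960 = 308614
Sum of weights = 409 + 173 + 1356 + 1476 + 1441 + 430 + 874 + 316 + 488 = 6963
Weighted mean = 308614 / 6963 = 44.321988

44.3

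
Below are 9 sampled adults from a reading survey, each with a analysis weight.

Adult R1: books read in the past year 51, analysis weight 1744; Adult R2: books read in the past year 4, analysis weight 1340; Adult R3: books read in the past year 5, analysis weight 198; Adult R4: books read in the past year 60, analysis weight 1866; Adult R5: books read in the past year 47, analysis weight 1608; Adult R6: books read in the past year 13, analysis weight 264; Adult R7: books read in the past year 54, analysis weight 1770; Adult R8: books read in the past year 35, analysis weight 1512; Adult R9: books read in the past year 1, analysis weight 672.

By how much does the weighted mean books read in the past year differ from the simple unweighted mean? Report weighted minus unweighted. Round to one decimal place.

Unweighted sum = 270
Unweighted mean = 270 / 9 = 30
Weighted sum = 51×1744 + 4×1340 + 5×198 + 60×1866 + 47×1608 + 13×264 + 54×1770 + 35×1512 + 1×672
  = 88944 + 5360 + 990 + 111960 + 75576 + 3432 + 95580 + 52920 + 672 = 435434
Sum of weights = 1744 + 1340 + 198 + 1866 + 1608 + 264 + 1770 + 1512 + 672 = 10974
Weighted mean = 435434 / 10974 = 39.678695
Difference (weighted minus unweighted) = 9.6786951

9.7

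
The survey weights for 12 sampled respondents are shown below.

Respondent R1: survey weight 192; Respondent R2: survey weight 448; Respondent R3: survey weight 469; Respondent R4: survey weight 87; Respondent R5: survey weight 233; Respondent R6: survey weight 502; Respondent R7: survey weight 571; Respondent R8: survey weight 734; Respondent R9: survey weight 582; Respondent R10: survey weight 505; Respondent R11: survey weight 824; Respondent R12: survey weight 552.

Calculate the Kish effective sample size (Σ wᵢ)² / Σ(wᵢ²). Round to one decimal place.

Σ wᵢ = 192 + 448 + 469 + 87 + 233 + 502 + 571 + 734 + 582 + 505 + 824 + 552 = 5699
Σ wᵢ² = 3213617
n_eff = 5699² / 3213617 = 32478601 / 3213617 = 10.106556

10.1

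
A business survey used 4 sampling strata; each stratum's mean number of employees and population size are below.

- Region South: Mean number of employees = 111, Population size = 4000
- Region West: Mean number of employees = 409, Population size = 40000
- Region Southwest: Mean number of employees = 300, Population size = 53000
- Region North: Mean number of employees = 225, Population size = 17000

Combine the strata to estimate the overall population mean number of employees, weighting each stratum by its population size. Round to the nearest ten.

320

Σ Nₕ·x̄ₕ = 111×4000 + 409×40000 + 300×53000 + 225×17000
  = 36529000
Σ Nₕ = 114000
Overall mean = 36529000 / 114000 = 320.42982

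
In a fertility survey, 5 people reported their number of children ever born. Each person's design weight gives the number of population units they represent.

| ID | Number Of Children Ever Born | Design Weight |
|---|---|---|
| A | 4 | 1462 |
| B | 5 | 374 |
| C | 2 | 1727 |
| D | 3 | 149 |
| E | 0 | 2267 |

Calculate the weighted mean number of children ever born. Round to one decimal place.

Weighted sum = 4×1462 + 5×374 + 2×1727 + 3×149 + 0×2267
  = 11619
Sum of weights = 5979
Weighted mean = 11619 / 5979 = 1.9433016

1.9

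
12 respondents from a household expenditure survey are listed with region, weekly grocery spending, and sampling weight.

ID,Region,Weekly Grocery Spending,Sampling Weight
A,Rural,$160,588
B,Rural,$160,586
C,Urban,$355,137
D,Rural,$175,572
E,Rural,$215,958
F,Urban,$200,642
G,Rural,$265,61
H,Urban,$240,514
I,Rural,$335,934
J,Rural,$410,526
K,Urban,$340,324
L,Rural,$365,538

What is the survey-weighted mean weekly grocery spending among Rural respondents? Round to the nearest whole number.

Rural rows: A, B, D, E, G, I, J, L
Weighted sum = 1234995
Sum of weights = 588 + 586 + 572 + 958 + 61 + 934 + 526 + 538 = 4763
Weighted mean = 1234995 / 4763 = 259.28931

259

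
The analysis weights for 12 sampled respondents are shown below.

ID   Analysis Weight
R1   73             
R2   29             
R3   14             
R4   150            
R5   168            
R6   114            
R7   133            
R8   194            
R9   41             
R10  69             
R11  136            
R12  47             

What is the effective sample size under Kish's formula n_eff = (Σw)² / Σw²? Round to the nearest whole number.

9

Σ wᵢ = 1168
Σ wᵢ² = 152558
n_eff = 1168² / 152558 = 1364224 / 152558 = 8.9423301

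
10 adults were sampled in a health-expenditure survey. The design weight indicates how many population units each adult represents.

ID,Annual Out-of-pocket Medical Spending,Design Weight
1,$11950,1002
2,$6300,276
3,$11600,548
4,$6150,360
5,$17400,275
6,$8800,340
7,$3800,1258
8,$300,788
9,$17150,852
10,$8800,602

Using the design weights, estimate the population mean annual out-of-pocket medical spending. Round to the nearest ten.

8730

Weighted sum = 11950×1002 + 6300×276 + 11600×548 + 6150×360 + 17400×275 + 8800×340 + 3800×1258 + 300×788 + 17150×852 + 8800×602
  = 54986700
Sum of weights = 6301
Weighted mean = 54986700 / 6301 = 8726.6624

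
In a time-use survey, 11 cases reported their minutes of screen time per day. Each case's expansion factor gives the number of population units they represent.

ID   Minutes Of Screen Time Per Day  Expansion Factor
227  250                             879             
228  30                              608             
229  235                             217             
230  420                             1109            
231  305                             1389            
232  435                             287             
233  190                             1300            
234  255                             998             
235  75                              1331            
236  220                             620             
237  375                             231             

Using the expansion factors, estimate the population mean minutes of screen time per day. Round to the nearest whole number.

Weighted sum = 250×879 + 30×608 + 235×217 + 420×1109 + 305×1389 + 435×287 + 190×1300 + 255×998 + 75×1331 + 220×620 + 375×231
  = 2127595
Sum of weights = 879 + 608 + 217 + 1109 + 1389 + 287 + 1300 + 998 + 1331 + 620 + 231 = 8969
Weighted mean = 2127595 / 8969 = 237.21652

237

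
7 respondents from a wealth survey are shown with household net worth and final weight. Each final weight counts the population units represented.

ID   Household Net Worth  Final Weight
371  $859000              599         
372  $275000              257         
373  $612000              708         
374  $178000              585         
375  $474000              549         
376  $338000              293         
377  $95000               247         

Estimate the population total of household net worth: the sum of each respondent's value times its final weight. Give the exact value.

1505367000

Weighted total = 859000×599 + 275000×257 + 612000×708 + 178000×585 + 474000×549 + 338000×293 + 95000×247
  = 1505367000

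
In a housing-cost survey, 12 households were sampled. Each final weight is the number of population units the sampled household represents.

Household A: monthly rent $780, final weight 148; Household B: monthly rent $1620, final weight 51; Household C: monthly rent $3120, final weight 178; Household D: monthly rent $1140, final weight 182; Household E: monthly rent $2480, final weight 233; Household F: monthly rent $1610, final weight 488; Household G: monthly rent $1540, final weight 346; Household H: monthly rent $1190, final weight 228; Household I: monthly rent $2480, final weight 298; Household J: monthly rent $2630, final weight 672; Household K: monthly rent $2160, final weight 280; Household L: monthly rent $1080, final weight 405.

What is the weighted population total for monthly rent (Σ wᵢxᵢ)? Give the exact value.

6677180

Weighted total = 780×148 + 1620×51 + 3120×178 + 1140×182 + 2480×233 + 1610×488 + 1540×346 + 1190×228 + 2480×298 + 2630×672 + 2160×280 + 1080×405
  = 6677180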